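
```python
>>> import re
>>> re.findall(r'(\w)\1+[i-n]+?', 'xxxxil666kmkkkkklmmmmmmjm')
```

`\1` has to match the exact text group 1 already captured.
Scanning left to right: at [0:5] match 'xxxxi', group 1 = 'x'; at [6:10] match '666k', group 1 = '6'; at [11:17] match 'kkkkkl', group 1 = 'k'; at [17:24] match 'mmmmmmj', group 1 = 'm'.
With a single group, `findall` returns only what that group captured — 4 items.

['x', '6', 'k', 'm']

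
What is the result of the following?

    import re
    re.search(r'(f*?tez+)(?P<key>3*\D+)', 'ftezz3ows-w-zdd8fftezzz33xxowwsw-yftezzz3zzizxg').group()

'ftezz3ows-w-zdd'

Pattern: zero or more of a literal 'f' (lazy), then the literal 'te', then one or more of a literal 'z' (captured); then zero or more of the literal '3', then one or more of a non-digit (captured as 'key').
`re.search` scans for the first position where the pattern succeeds.
The match spans [0:15] → 'ftezz3ows-w-zdd'.
Captured: group 1 = 'ftezz', group 2 = '3ows-w-zdd'.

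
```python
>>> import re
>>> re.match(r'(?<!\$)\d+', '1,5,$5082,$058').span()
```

(0, 1)

`match` is anchored at position 0; if the pattern doesn't fit there, it returns None.
The match spans [0:1] → '1'.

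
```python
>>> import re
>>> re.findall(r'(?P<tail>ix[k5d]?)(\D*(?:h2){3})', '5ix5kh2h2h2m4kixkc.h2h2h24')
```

[('ix5', 'kh2h2h2'), ('ixk', 'c.h2h2h2')]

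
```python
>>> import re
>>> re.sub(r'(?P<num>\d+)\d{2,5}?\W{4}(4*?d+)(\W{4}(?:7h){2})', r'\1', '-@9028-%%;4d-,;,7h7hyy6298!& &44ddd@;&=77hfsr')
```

Pattern: one or more of a digit (captured as 'num'); then 2 to 5 of a digit (lazy), then exactly 4 of a non-word character; then zero or more of a literal '4' (lazy), then one or more of the literal 'd' (captured); then exactly 4 of a non-word character, then the literal '7h' repeated 2 times (captured).
Matches: at [2:20] → '9028-%%;4d-,;,7h7h'.
The replacement refers to a captured group, so each match is rewritten using its own captured text.

'-@90yy6298!& &44ddd@;&=77hfsr'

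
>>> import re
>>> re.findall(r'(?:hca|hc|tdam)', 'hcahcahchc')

['hca', 'hca', 'hc', 'hc']

Branches in `(...|...)` are attempted left-to-right; the first branch that allows the whole pattern to succeed is taken.
Walking the string: at [0:3] → 'hca'; at [3:6] → 'hca'; at [6:8] → 'hc'; at [8:10] → 'hc'.
`findall` yields the raw match text (4 of them) because the pattern has no groups.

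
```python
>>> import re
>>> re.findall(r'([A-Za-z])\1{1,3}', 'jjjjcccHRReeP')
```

After group 1 captures some text, `\1` only succeeds where that same text appears again.
Walking the string: at [0:4] match 'jjjj', group 1 = 'j'; at [4:7] match 'ccc', group 1 = 'c'; at [8:10] match 'RR', group 1 = 'R'; at [10:12] match 'ee', group 1 = 'e'.
`findall` collects group 1 from each match (4 total).

['j', 'c', 'R', 'e']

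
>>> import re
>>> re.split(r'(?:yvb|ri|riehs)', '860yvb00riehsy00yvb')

['860', '00', 'ehsy00', '']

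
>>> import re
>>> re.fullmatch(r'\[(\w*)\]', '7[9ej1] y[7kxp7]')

None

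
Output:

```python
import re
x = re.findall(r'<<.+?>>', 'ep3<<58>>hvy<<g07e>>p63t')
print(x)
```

Matches: at [3:9] → '<<58>>'; at [12:20] → '<<g07e>>'.
No capturing groups, so `findall` returns the 2 full match strings.

['<<58>>', '<<g07e>>']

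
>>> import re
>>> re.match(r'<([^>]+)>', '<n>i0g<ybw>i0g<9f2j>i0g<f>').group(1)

'n'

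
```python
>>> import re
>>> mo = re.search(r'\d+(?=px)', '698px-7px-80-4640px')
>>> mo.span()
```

Lookahead/lookbehind check context without consuming it, so the matched span excludes the asserted characters.
`re.search` scans for the first position where the pattern succeeds.
The match spans [0:3] → '698'.

(0, 3)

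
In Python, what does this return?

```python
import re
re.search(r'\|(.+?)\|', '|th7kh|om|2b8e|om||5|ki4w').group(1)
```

The match spans [0:7] → '|th7kh|'.
Captured: group 1 = 'th7kh'.

'th7kh'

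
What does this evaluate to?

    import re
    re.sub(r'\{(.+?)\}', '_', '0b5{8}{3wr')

Every occurrence is swapped for '_'.

'0b5_{3wr'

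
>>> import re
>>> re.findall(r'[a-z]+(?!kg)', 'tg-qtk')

['tg', 'qtk']

The negative lookahead/lookbehind blocks any match where the forbidden context is present.
Scanning left to right: at [0:2] → 'tg'; at [3:6] → 'qtk'.
With no groups in the pattern, `findall` gives back each whole match — 2 here.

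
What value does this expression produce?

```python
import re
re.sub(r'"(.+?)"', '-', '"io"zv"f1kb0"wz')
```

Lazy quantifiers expand one character at a time until the remainder of the pattern can match.
`sub` substitutes '-' at each match site.

'-zv-wz'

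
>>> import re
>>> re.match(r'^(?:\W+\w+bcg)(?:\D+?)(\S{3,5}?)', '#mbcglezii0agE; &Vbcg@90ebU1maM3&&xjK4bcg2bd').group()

'#mbcglezi'

With `match`, the pattern is implicitly anchored at the beginning.
The match spans [0:9] → '#mbcglezi'.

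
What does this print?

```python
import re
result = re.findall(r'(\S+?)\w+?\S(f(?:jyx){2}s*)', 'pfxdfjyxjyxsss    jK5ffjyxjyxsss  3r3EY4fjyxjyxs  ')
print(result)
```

Pattern: one or more of a non-whitespace character (lazy) (captured); then one or more of a word character (lazy), then a non-whitespace character; then a literal 'f', then the literal 'jyx' repeated 2 times, then zero or more of the literal 's' (captured).
Lazy quantifiers expand one character at a time until the remainder of the pattern can match.
Matches: at [0:14] match 'pfxdfjyxjyxsss', groups = ('p', 'fjyxjyxsss'); at [18:32] match 'jK5ffjyxjyxsss', groups = ('j', 'fjyxjyxsss'); at [34:48] match '3r3EY4fjyxjyxs', groups = ('3', 'fjyxjyxs').
2 groups means each result is a tuple of 2 captured strings — 3 here.

[('p', 'fjyxjyxsss'), ('j', 'fjyxjyxsss'), ('3', 'fjyxjyxs')]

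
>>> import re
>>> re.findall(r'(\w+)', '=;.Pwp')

The pattern matches one or more of a word character (captured).
Walking the string: at [3:6] match 'Pwp', group 1 = 'Pwp'.
Because there's exactly one group, `findall` drops the full match and keeps group 1 from the one hit.

['Pwp']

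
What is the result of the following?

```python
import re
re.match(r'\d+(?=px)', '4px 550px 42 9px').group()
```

'4'

`re.match` only tries the pattern at the start of the string.
The match spans [0:1] → '4'.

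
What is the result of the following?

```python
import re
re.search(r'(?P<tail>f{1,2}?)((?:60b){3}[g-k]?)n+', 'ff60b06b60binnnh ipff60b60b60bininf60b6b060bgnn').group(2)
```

'60b60b60bi'

The match spans [19:32] → 'ff60b60b60bin'.
Captured: group 1 = 'ff', group 2 = '60b60b60bi'.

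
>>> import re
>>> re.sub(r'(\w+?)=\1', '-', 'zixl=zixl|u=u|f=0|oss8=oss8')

'-|-|f=0|-'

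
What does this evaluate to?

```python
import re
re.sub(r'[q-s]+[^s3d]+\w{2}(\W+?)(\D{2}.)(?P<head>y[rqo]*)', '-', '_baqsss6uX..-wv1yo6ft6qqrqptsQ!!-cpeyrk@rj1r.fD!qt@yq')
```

This matches one or more of a character in [q-s], then one or more of any character except [s3d], then exactly 2 of a word character; then one or more of a non-word character (lazy) (captured); then exactly 2 of a non-digit, then any character (captured); then the literal 'y', then zero or more of one of [rqo] (captured as 'head').
Matches: at [3:38] → 'qsss6uX..-wv1yo6ft6qqrqptsQ!!-cpeyr'; at [40:53] → 'rj1r.fD!qt@yq'.
`sub` substitutes '-' at each match site.

'_ba-k@-'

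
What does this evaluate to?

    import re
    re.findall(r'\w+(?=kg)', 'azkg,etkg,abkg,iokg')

Because the assertion is zero-width, the text it checks is not consumed and won't appear in the result.
Scanning left to right: at [0:2] → 'az'; at [5:7] → 'et'; at [10:12] → 'ab'; at [15:17] → 'io'.
`findall` yields the raw match text (4 of them) because the pattern has no groups.

['az', 'et', 'ab', 'io']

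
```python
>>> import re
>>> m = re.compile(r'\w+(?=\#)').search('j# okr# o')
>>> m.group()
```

'j'

The `(?=…)`/`(?<=…)` assertion just peeks at neighbouring text; it doesn't advance the match position.
The match spans [0:1] → 'j'.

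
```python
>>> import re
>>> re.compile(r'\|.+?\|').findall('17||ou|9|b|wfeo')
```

A `+?`/`*?`/`{m,n}?` starts at its minimum and grows only as far as needed for what follows to match.
No capturing groups, so `findall` returns the 2 full match strings.

['||ou|', '|b|']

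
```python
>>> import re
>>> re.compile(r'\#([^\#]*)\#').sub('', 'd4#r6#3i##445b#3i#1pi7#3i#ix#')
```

Every occurrence is swapped for ''.

'd43i445b1pi7ix#'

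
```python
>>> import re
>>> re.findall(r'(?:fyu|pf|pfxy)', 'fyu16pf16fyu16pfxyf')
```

['fyu', 'pf', 'fyu', 'pf']

The regex engine tests alternatives in the order written; an earlier branch that matches wins even if a later one would match more.
`findall` yields the raw match text (4 of them) because the pattern has no groups.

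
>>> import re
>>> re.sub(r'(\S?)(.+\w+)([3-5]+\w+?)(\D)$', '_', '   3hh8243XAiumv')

'_'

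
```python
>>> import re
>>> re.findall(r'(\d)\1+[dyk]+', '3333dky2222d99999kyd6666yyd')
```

`\1` has to match the exact text group 1 already captured.
`findall` collects group 1 from each match (4 total).

['3', '2', '9', '6']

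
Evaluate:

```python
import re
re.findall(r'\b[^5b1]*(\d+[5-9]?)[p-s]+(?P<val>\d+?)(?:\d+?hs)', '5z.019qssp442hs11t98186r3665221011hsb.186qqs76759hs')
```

Pattern: a word boundary (`\b`, zero-width); then zero or more of any character except [5b1]; then one or more of a digit, then optionally a character in [5-9] (captured); then one or more of a character in [p-s]; then one or more of a digit (lazy) (captured as 'val'); then one or more of a digit (lazy), then the literal 'hs' (non-capturing group).
Scanning left to right: at [2:15] match '.019qssp442hs', groups = ('19', '4'); at [37:51] match '.186qqs76759hs', groups = ('186', '7').
`findall` packs the 2 group values into a tuple for every match.

[('19', '4'), ('186', '7')]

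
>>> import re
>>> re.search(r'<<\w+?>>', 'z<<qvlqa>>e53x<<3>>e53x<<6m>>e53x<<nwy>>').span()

(1, 10)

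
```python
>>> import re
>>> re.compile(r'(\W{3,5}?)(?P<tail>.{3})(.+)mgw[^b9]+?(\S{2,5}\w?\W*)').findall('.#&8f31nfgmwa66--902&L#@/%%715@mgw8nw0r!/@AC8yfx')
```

Because the quantifier is non-greedy, it stops expanding at the earliest point where the rest of the pattern can succeed.
`findall` packs the 4 group values into a tuple for every match.

[('.#&', '8f3', '1nfgmwa66--902&L#@/%%715@', 'nw0r!/@')]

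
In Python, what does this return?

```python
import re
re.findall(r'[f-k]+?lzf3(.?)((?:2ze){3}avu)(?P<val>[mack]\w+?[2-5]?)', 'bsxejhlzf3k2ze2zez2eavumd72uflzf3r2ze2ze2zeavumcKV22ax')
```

The pattern matches one or more of a character in [f-k] (lazy), then the literal 'lz', then the literal 'f3'; then optionally any character (captured); then the literal '2ze' repeated 3 times, then the literal 'avu' (captured); then one of [mack], then one or more of a word character (lazy), then optionally a character in [2-5] (captured as 'val').
A non-greedy quantifier consumes as few characters as it can — just enough that the remainder of the pattern still matches from where it stops; whatever follows it matches normally.
Scanning left to right: at [28:48] match 'flzf3r2ze2ze2zeavumc', groups = ('r', '2ze2ze2zeavu', 'mc').
3 groups means the one result is a tuple of 3 captured strings — 1 here.

[('r', '2ze2ze2zeavu', 'mc')]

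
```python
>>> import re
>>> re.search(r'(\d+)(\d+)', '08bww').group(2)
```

'8'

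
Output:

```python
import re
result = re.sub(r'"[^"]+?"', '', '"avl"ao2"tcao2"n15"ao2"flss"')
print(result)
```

Matches: at [0:5] → '"avl"'; at [8:15] → '"tcao2"'; at [18:23] → '"ao2"'.
Each match is replaced by ''.

ao2n15flss"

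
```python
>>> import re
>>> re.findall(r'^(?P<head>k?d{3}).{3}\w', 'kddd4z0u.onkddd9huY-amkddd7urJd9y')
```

['kddd']

Because there's exactly one group, `findall` drops the full match and keeps group 1 from the one hit.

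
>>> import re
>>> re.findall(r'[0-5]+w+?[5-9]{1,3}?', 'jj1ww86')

['1ww8']

This matches one or more of a character in [0-5]; then one or more of a literal 'w' (lazy), then 1 to 3 of a character in [5-9] (lazy).
Scanning left to right: at [2:6] → '1ww8'.
`findall` yields the raw match text (1 of them) because the pattern has no groups.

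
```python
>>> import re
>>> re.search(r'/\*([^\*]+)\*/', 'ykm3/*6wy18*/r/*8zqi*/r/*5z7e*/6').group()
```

`re.search` scans for the first position where the pattern succeeds.
The match spans [4:13] → '/*6wy18*/'.
Captured: group 1 = '6wy18'.

'/*6wy18*/'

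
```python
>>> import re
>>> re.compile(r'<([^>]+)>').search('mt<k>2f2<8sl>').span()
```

`re.search` scans for the first position where the pattern succeeds.
The match spans [2:5] → '<k>'.
Captured: group 1 = 'k'.

(2, 5)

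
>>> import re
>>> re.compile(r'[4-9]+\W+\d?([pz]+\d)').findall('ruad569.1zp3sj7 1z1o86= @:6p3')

['zp3', 'z1', 'p3']

This matches one or more of a character in [4-9]; then one or more of a non-word character, then optionally a digit; then one or more of one of [pz], then a digit (captured).
Scanning left to right: at [4:12] match '569.1zp3', group 1 = 'zp3'; at [14:19] match '7 1z1', group 1 = 'z1'; at [20:29] match '86= @:6p3', group 1 = 'p3'.
`findall` collects group 1 from each match (3 total).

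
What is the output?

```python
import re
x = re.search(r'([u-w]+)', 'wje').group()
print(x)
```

This matches one or more of a character in [u-w] (captured).
`re.search` tries every starting position until one works.
The match spans [0:1] → 'w'.
Captured: group 1 = 'w'.

w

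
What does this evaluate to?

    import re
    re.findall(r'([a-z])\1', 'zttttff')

The backreference `\1` re-matches whatever the first group consumed, character for character.
Walking the string: at [1:3] match 'tt', group 1 = 't'; at [3:5] match 'tt', group 1 = 't'; at [5:7] match 'ff', group 1 = 'f'.
`findall` collects group 1 from each match (3 total).

['t', 't', 'f']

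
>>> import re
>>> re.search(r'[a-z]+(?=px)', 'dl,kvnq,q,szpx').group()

'sz'

The lookaround is zero-width — it requires the adjacent text to match without consuming it, so the asserted text isn't part of the match.
`search` walks the string left to right and returns the first match it finds.
The match spans [10:12] → 'sz'.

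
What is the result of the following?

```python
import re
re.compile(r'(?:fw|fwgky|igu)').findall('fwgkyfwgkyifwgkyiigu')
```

Alternation tries branches left to right and keeps the first one that lets the overall match succeed at that position.
No capturing groups, so `findall` returns the 4 full match strings.

['fw', 'fw', 'fw', 'igu']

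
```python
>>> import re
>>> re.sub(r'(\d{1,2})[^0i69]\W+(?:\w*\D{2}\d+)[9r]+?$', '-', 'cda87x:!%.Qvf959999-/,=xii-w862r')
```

'cda87x:!%.Qvf9599-'

This matches 1 to 2 of a digit (captured); then any character except [0i69], then one or more of a non-word character; then zero or more of a word character, then exactly 2 of a non-digit, then one or more of a digit (non-capturing group); then one or more of one of [9r] (lazy); then anchored at the end.
Matches: at [17:32] → '99-/,=xii-w862r'.
`sub` substitutes '-' at each match site.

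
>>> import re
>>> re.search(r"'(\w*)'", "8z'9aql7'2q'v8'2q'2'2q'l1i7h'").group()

`re.search` tries every starting position until one works.
The match spans [2:9] → "'9aql7'".
Captured: group 1 = '9aql7'.

"'9aql7'"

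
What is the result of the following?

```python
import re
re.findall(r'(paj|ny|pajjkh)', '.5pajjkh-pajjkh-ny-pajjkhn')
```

`|` is ordered: at each position the engine commits to the first alternative that works.
Matches: at [2:5] match 'paj', group 1 = 'paj'; at [9:12] match 'paj', group 1 = 'paj'; at [16:18] match 'ny', group 1 = 'ny'; at [19:22] match 'paj', group 1 = 'paj'.
Because there's exactly one group, `findall` drops the full match and keeps group 1 from each hit.

['paj', 'paj', 'ny', 'paj']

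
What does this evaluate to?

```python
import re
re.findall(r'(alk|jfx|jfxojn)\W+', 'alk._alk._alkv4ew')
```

['alk', 'alk']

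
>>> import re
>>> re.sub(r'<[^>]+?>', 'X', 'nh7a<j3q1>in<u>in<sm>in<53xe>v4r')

`sub` substitutes 'X' at each match site.

'nh7aXinXinXinXv4r'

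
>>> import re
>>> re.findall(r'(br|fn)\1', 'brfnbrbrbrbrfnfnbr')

['br', 'br', 'fn']

After group 1 captures some text, `\1` only succeeds where that same text appears again.
Walking the string: at [4:8] match 'brbr', group 1 = 'br'; at [8:12] match 'brbr', group 1 = 'br'; at [12:16] match 'fnfn', group 1 = 'fn'.
With a single group, `findall` returns only what that group captured — 3 items.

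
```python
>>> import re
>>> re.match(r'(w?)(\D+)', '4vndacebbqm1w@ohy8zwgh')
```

None

This matches optionally a literal 'w' (captured); then one or more of a non-digit (captured).
`re.match` won't scan ahead — the pattern has to work from the very first character.
Here the string doesn't start with a match, so the call returns None.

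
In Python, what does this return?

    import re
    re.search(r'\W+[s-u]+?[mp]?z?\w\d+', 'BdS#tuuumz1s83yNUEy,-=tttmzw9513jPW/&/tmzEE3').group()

'#tuuumz1'

The match spans [3:11] → '#tuuumz1'.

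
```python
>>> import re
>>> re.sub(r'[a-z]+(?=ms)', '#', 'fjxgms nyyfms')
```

'#ms #ms'

Because the assertion is zero-width, the text it checks is not consumed and won't appear in the result.
Matches: at [0:4] → 'fjxg'; at [7:11] → 'nyyf'.
`sub` substitutes '#' at each match site.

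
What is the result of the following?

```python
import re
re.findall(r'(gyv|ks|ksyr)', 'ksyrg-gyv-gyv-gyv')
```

['ks', 'gyv', 'gyv', 'gyv']

`|` is ordered: at each position the engine commits to the first alternative that works.
Matches: at [0:2] match 'ks', group 1 = 'ks'; at [6:9] match 'gyv', group 1 = 'gyv'; at [10:13] match 'gyv', group 1 = 'gyv'; at [14:17] match 'gyv', group 1 = 'gyv'.
One capturing group, so `findall` returns just the captured substring from each match — 4 in all.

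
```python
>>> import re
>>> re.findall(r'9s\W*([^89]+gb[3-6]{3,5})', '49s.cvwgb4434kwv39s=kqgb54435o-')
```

['cvwgb4434', 'kqgb54435']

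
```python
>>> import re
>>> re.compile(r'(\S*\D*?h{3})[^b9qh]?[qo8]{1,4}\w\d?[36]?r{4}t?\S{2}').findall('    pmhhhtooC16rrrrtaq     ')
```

['    pmhhh']

The pattern matches zero or more of a non-whitespace character, then zero or more of a non-digit (lazy), then exactly 3 of a literal 'h' (captured); then optionally any character except [b9qh], then 1 to 4 of one of [qo8]; then a word character, then optionally a digit, then optionally one of [36]; then exactly 4 of a literal 'r', then optionally the literal 't', then exactly 2 of a non-whitespace character.
Matches: at [0:22] match '    pmhhhtooC16rrrrtaq', group 1 = '    pmhhh'.
Because there's exactly one group, `findall` drops the full match and keeps group 1 from the one hit.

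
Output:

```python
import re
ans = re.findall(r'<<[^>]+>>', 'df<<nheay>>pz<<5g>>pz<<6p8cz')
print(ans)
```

['<<nheay>>', '<<5g>>']

Scanning left to right: at [2:11] → '<<nheay>>'; at [13:19] → '<<5g>>'.
`findall` yields the raw match text (2 of them) because the pattern has no groups.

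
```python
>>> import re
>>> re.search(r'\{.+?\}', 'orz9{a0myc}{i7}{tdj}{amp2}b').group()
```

The `?` after the quantifier makes it lazy — it takes as little as possible before letting the rest of the pattern try.
The match spans [4:11] → '{a0myc}'.

'{a0myc}'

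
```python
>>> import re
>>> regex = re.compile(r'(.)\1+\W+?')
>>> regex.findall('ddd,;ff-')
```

['d', 'f']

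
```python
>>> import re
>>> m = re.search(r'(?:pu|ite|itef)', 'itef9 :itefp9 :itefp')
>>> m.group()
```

'ite'

The regex engine tests alternatives in the order written; an earlier branch that matches wins even if a later one would match more.
`search` walks the string left to right and returns the first match it finds.
The match spans [0:3] → 'ite'.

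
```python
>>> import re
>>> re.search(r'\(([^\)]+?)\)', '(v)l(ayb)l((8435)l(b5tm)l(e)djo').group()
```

The match spans [0:3] → '(v)'.

'(v)'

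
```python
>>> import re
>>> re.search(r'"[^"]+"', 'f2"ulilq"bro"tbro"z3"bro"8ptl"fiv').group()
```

'"ulilq"'

`search` walks the string left to right and returns the first match it finds.
The match spans [2:9] → '"ulilq"'.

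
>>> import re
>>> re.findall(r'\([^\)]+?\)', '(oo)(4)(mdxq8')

['(oo)', '(4)']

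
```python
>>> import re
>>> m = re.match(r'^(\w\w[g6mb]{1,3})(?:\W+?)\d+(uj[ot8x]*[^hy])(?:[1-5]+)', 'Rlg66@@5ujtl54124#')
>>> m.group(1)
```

The pattern matches anchored at the start of the string; then a word character, then a word character, then 1 to 3 of one of [g6mb] (captured); then one or more of a non-word character (lazy) (non-capturing group); then one or more of a digit; then the literal 'uj', then zero or more of one of [ot8x], then any character except [hy] (captured); then one or more of a character in [1-5] (non-capturing group).
`re.match` won't scan ahead — the pattern has to work from the very first character.
The match spans [0:17] → 'Rlg66@@5ujtl54124'.
Captured: group 1 = 'Rlg66', group 2 = 'ujtl'.

'Rlg66'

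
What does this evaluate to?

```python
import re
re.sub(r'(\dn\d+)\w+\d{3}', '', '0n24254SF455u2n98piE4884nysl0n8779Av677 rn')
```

The pattern matches a digit, then a literal 'n', then one or more of a digit (captured); then one or more of a word character; then exactly 3 of a digit.
Matches: at [0:39] → '0n24254SF455u2n98piE4884nysl0n8779Av677'.
`sub` substitutes '' at each match site.

' rn'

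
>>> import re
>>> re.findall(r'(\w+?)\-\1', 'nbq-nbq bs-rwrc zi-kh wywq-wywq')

['nbq', 'wywq']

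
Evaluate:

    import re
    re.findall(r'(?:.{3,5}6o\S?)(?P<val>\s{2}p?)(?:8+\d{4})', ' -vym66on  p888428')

['  p']

One capturing group, so `findall` returns just the captured substring from the one match — 1 in all.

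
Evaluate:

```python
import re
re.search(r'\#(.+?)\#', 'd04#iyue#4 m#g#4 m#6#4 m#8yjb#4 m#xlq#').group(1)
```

'iyue'

The match spans [3:9] → '#iyue#'.
Captured: group 1 = 'iyue'.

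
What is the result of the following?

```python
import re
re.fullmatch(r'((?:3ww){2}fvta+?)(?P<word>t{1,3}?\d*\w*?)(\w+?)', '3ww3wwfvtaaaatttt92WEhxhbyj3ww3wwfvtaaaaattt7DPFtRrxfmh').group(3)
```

'ttt92WEhxhbyj3ww3wwfvtaaaaattt7DPFtRrxfmh'

The match spans [0:55] → '3ww3wwfvtaaaatttt92WEhxhbyj3ww3wwfvtaaaaattt7DPFtRrxfmh'.
Captured: group 1 = '3ww3wwfvtaaaa', group 2 = 't', group 3 = 'ttt92WEhxhbyj3ww3wwfvtaaaaattt7DPFtRrxfmh'.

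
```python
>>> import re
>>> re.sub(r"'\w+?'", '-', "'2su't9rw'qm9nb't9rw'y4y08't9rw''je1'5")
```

"-t9rw-t9rw-t9rw'-5"

Matches: at [0:5] → "'2su'"; at [9:16] → "'qm9nb'"; at [20:27] → "'y4y08'"; at [32:37] → "'je1'".
Each match is replaced by '-'.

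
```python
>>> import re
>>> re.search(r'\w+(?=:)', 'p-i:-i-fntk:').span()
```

(2, 3)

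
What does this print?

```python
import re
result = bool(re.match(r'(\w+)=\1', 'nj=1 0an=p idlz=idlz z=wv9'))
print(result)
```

With `match`, the pattern is implicitly anchored at the beginning.
Here the pattern fails at index 0, so the call returns None, and `bool(None)` is False.

False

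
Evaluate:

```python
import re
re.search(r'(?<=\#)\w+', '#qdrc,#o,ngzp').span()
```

(1, 5)

The lookaround is zero-width — it requires the adjacent text to match without consuming it, so the asserted text isn't part of the match.
The match spans [1:5] → 'qdrc'.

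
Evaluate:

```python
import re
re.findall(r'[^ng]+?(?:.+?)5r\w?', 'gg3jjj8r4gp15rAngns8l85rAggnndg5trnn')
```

The pattern matches one or more of any character except [ng] (lazy); then one or more of any character (lazy) (non-capturing group); then the literal '5r', then optionally a word character.
With the lazy modifier that quantifier settles for the fewest repetitions that let the rest of the pattern succeed (the atoms after it are unaffected and can still be greedy).
Scanning left to right: at [2:15] → '3jjj8r4gp15rA'; at [18:25] → 's8l85rA'.
Since nothing is captured, `findall` lists the 2 matched substrings directly.

['3jjj8r4gp15rA', 's8l85rA']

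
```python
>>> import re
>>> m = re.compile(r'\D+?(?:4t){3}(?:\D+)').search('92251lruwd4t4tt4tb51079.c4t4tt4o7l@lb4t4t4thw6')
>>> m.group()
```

'l@lb4t4t4thw'

The match spans [33:45] → 'l@lb4t4t4thw'.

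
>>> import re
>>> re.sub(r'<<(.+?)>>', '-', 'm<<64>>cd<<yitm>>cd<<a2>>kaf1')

'm-cd-cd-kaf1'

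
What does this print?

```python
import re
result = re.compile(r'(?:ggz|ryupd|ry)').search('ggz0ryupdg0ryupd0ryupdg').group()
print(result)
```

ggz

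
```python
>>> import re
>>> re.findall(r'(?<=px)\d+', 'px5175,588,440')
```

['5175']

Because the assertion is zero-width, the text it checks is not consumed and won't appear in the result.
Scanning left to right: at [2:6] → '5175'.
With no groups in the pattern, `findall` gives back each whole match — 1 here.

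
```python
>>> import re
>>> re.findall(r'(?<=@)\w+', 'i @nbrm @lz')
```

['nbrm', 'lz']

The lookaround is zero-width — it requires the adjacent text to match without consuming it, so the asserted text isn't part of the match.
Scanning left to right: at [3:7] → 'nbrm'; at [9:11] → 'lz'.
`findall` yields the raw match text (2 of them) because the pattern has no groups.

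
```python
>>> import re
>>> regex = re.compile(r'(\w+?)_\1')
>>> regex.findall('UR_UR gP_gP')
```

['UR', 'gP']

A backreference is literal: `\1` must see the identical characters the first group matched.
Matches: at [0:5] match 'UR_UR', group 1 = 'UR'; at [6:11] match 'gP_gP', group 1 = 'gP'.
With a single group, `findall` returns only what that group captured — 2 items.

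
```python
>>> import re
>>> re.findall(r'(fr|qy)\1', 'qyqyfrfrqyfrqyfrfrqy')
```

The backreference `\1` re-matches whatever the first group consumed, character for character.
One capturing group, so `findall` returns just the captured substring from each match — 3 in all.

['qy', 'fr', 'fr']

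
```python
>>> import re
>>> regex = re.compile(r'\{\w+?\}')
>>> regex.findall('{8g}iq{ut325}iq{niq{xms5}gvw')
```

['{8g}', '{ut325}', '{xms5}']

Matches: at [0:4] → '{8g}'; at [6:13] → '{ut325}'; at [19:25] → '{xms5}'.
`findall` yields the raw match text (3 of them) because the pattern has no groups.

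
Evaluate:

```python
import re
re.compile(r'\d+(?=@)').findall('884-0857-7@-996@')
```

Lookahead/lookbehind check context without consuming it, so the matched span excludes the asserted characters.
Walking the string: at [9:10] → '7'; at [12:15] → '996'.
Since nothing is captured, `findall` lists the 2 matched substrings directly.

['7', '996']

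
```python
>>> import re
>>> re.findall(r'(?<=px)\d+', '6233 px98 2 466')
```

Lookahead/lookbehind check context without consuming it, so the matched span excludes the asserted characters.
Matches: at [7:9] → '98'.
`findall` yields the raw match text (1 of them) because the pattern has no groups.

['98']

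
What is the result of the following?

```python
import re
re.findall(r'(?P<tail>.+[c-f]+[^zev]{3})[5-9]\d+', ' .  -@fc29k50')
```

[' .  -@fc29k']

Pattern: one or more of any character, then one or more of a character in [c-f], then exactly 3 of any character except [zev] (captured as 'tail'); then a character in [5-9], then one or more of a digit.
Matches: at [0:13] match ' .  -@fc29k50', group 1 = ' .  -@fc29k'.
With a single group, `findall` returns only what that group captured — 1 item.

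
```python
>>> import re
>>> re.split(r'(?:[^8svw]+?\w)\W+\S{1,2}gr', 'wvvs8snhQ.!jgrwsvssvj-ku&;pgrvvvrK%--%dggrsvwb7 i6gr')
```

['wvvs8s', 'wsvssv', 'vvv', 'svw', '']

Splitting on the pattern gives 5 pieces.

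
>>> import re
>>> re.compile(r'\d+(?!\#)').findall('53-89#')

Because the assertion is negative and zero-width, positions next to the forbidden text are skipped.
`findall` yields the raw match text (2 of them) because the pattern has no groups.

['53', '8']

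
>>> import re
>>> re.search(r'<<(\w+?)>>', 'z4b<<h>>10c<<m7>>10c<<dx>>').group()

'<<h>>'

The match spans [3:8] → '<<h>>'.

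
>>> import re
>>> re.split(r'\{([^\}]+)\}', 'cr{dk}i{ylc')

['cr', 'dk', 'i{ylc']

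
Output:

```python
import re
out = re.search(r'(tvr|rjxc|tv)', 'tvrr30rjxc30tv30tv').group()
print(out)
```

Alternation tries branches left to right and keeps the first one that lets the overall match succeed at that position.
`search` walks the string left to right and returns the first match it finds.
The match spans [0:3] → 'tvr'.
Captured: group 1 = 'tvr'.

tvr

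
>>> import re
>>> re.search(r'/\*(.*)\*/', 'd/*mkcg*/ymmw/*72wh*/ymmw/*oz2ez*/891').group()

The match spans [1:34] → '/*mkcg*/ymmw/*72wh*/ymmw/*oz2ez*/'.

'/*mkcg*/ymmw/*72wh*/ymmw/*oz2ez*/'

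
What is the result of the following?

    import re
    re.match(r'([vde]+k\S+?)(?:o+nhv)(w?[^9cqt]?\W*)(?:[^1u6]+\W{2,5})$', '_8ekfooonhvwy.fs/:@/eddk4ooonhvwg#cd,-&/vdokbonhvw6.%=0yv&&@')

None

With `match`, the pattern is implicitly anchored at the beginning.
Here position 0 doesn't satisfy it, so the call returns None.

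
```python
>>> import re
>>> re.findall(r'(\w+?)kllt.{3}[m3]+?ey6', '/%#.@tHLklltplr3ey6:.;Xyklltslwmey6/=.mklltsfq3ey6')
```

Because there's exactly one group, `findall` drops the full match and keeps group 1 from each hit.

['tHL', 'Xy', 'm']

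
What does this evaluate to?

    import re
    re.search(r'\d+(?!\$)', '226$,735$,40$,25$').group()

'22'

The negative lookahead/lookbehind blocks any match where the forbidden context is present.
The match spans [0:2] → '22'.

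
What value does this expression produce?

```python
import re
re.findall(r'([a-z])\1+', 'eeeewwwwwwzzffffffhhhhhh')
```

['e', 'w', 'z', 'f', 'h']

`\1` is not a pattern — it's the concrete string captured by group 1, re-applied verbatim.
Walking the string: at [0:4] match 'eeee', group 1 = 'e'; at [4:10] match 'wwwwww', group 1 = 'w'; at [10:12] match 'zz', group 1 = 'z'; at [12:18] match 'ffffff', group 1 = 'f'; at [18:24] match 'hhhhhh', group 1 = 'h'.
With a single group, `findall` returns only what that group captured — 5 items.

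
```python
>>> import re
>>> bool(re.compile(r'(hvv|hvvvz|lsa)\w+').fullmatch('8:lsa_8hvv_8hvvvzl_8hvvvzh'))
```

`re.fullmatch` is like wrapping the pattern in `^…$` (in single-line mode).
Here the pattern can't cover the whole string, so the call returns None, and `bool(None)` is False.

False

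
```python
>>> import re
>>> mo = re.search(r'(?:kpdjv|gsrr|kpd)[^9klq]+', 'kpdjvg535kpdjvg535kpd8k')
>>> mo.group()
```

'kpdjvg535'

The match spans [0:9] → 'kpdjvg535'.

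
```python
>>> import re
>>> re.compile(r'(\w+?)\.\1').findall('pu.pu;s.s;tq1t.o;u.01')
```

After group 1 captures some text, `\1` only succeeds where that same text appears again.
Matches: at [0:5] match 'pu.pu', group 1 = 'pu'; at [6:9] match 's.s', group 1 = 's'.
Because there's exactly one group, `findall` drops the full match and keeps group 1 from each hit.

['pu', 's']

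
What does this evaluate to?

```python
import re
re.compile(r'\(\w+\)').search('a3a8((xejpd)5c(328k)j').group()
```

'(xejpd)'

`search` walks the string left to right and returns the first match it finds.
The match spans [5:12] → '(xejpd)'.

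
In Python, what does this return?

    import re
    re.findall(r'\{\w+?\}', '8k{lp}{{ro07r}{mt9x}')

Walking the string: at [2:6] → '{lp}'; at [7:14] → '{ro07r}'; at [14:20] → '{mt9x}'.
`findall` yields the raw match text (3 of them) because the pattern has no groups.

['{lp}', '{ro07r}', '{mt9x}']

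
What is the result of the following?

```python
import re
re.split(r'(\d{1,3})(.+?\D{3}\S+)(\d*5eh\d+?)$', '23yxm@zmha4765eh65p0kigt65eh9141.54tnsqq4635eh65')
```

['', '23', 'yxm@zmha4765eh65p0kigt65eh9141.54tnsqq463', '5eh65', '']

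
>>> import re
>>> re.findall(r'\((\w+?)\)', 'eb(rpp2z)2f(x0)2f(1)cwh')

Walking the string: at [2:9] match '(rpp2z)', group 1 = 'rpp2z'; at [11:15] match '(x0)', group 1 = 'x0'; at [17:20] match '(1)', group 1 = '1'.
Because there's exactly one group, `findall` drops the full match and keeps group 1 from each hit.

['rpp2z', 'x0', '1']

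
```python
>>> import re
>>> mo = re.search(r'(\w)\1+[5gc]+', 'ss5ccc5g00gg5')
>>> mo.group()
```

'ss5ccc5g'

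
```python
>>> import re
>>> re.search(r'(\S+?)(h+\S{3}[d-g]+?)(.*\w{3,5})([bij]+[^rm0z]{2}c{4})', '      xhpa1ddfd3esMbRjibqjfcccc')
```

This matches one or more of a non-whitespace character (lazy) (captured); then one or more of a literal 'h', then exactly 3 of a non-whitespace character, then one or more of a character in [d-g] (lazy) (captured); then zero or more of any character, then 3 to 5 of a word character (captured); then one or more of one of [bij], then exactly 2 of any character except [rm0z], then exactly 4 of a literal 'c' (captured).
Unlike `match`, `search` isn't anchored — it looks for the pattern anywhere in the string.
Here nothing in the string fits, so the call returns None.

None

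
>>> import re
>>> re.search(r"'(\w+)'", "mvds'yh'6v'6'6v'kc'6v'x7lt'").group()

`re.search` tries every starting position until one works.
The match spans [4:8] → "'yh'".
Captured: group 1 = 'yh'.

"'yh'"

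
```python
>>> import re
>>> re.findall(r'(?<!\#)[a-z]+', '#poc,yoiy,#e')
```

['oc', 'yoiy']

`(?!…)`/`(?<!…)` only lets a position through if the neighbouring text does NOT match; no characters are consumed.
Walking the string: at [2:4] → 'oc'; at [5:9] → 'yoiy'.
With no groups in the pattern, `findall` gives back each whole match — 2 here.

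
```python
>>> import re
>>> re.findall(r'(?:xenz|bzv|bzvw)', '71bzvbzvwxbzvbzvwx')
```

['bzv', 'bzv', 'bzv', 'bzv']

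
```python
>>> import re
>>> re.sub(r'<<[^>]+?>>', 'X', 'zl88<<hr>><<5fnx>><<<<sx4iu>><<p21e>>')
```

'zl88XXXX'

Each match is replaced by 'X'.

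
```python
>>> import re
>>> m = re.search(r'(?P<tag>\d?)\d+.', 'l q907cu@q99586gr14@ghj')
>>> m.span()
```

Pattern: optionally a digit (captured as 'tag'); then one or more of a digit, then any character.
`re.search` tries every starting position until one works.
The match spans [3:7] → '907c'.
Captured: group 1 = '9'.

(3, 7)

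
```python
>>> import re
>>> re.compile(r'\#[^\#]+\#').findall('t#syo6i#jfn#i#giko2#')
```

['#syo6i#', '#i#']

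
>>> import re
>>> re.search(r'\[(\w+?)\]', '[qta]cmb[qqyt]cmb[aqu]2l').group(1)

'qta'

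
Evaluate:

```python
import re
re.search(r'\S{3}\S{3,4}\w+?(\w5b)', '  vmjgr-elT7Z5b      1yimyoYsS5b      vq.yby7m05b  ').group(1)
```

The match spans [2:15] → 'vmjgr-elT7Z5b'.
Captured: group 1 = 'Z5b'.

'Z5b'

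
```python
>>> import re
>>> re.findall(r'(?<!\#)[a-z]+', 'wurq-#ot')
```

['wurq', 't']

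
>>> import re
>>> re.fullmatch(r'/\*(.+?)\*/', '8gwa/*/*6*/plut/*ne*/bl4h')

`re.fullmatch` requires the pattern to consume the entire string.
Here the string isn't matched end-to-end, so the call returns None.

None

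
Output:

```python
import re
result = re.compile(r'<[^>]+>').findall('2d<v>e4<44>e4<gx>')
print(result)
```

Since nothing is captured, `findall` lists the 3 matched substrings directly.

['<v>', '<44>', '<gx>']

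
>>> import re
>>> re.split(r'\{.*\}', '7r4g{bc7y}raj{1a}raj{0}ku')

['7r4g', 'ku']

The string is cut at each match, leaving 2 pieces.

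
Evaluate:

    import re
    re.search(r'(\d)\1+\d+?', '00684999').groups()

The match spans [0:3] → '006'.
Captured: group 1 = '0'.

('0',)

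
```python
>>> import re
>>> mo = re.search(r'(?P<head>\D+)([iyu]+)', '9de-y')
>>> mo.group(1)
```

Pattern: one or more of a non-digit (captured as 'head'); then one or more of one of [iyu] (captured).
Unlike `match`, `search` isn't anchored — it looks for the pattern anywhere in the string.
The match spans [1:5] → 'de-y'.
Captured: group 1 = 'de-', group 2 = 'y'.

'de-'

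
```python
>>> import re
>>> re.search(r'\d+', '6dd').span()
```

The pattern matches one or more of a digit.
`search` walks the string left to right and returns the first match it finds.
The match spans [0:1] → '6'.

(0, 1)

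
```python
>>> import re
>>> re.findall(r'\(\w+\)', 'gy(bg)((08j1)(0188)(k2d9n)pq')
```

Matches: at [2:6] → '(bg)'; at [7:13] → '(08j1)'; at [13:19] → '(0188)'; at [19:26] → '(k2d9n)'.
No capturing groups, so `findall` returns the 4 full match strings.

['(bg)', '(08j1)', '(0188)', '(k2d9n)']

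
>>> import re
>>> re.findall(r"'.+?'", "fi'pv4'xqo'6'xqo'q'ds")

Because the quantifier is non-greedy, it stops expanding at the earliest point where the rest of the pattern can succeed.
`findall` yields the raw match text (3 of them) because the pattern has no groups.

["'pv4'", "'6'", "'q'"]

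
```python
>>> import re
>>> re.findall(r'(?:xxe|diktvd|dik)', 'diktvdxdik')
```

Branches in `(...|...)` are attempted left-to-right; the first branch that allows the whole pattern to succeed is taken.
Matches: at [0:6] → 'diktvd'; at [7:10] → 'dik'.
With no groups in the pattern, `findall` gives back each whole match — 2 here.

['diktvd', 'dik']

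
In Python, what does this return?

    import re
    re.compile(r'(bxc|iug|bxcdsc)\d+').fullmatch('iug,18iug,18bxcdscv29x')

None

`fullmatch` succeeds only if the pattern covers the string from start to end.
Here the pattern can't cover the whole string, so the call returns None.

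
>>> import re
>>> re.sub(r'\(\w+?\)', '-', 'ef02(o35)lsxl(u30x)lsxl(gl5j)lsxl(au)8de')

'ef02-lsxl-lsxl-lsxl-8de'

Matches: at [4:9] → '(o35)'; at [13:19] → '(u30x)'; at [23:29] → '(gl5j)'; at [33:37] → '(au)'.
Each match is replaced by '-'.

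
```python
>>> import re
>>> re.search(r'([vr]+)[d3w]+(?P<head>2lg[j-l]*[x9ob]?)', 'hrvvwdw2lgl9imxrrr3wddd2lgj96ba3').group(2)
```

'2lgl9'

The pattern matches one or more of one of [vr] (captured); then one or more of one of [d3w]; then the literal '2lg', then zero or more of a character in [j-l], then optionally one of [x9ob] (captured as 'head').
Unlike `match`, `search` isn't anchored — it looks for the pattern anywhere in the string.
The match spans [1:12] → 'rvvwdw2lgl9'.
Captured: group 1 = 'rvv', group 2 = '2lgl9'.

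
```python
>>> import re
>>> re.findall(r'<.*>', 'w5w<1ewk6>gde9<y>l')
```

Matches: at [3:17] → '<1ewk6>gde9<y>'.
`findall` yields the raw match text (1 of them) because the pattern has no groups.

['<1ewk6>gde9<y>']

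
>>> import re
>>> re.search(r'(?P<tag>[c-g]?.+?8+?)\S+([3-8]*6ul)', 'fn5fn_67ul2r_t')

The pattern matches optionally a character in [c-g], then one or more of any character (lazy), then one or more of the literal '8' (lazy) (captured as 'tag'); then one or more of a non-whitespace character; then zero or more of a character in [3-8], then the literal '6ul' (captured).
`re.search` tries every starting position until one works.
Here no position works, so the call returns None.

None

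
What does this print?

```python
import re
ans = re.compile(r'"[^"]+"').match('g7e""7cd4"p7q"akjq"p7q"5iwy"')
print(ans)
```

None

`re.match` won't scan ahead — the pattern has to work from the very first character.
Here the pattern fails at index 0, so the call returns None.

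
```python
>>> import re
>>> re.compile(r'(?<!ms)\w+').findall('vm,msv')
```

A negative assertion filters positions out without eating any characters.
Scanning left to right: at [0:2] → 'vm'; at [3:6] → 'msv'.
`findall` yields the raw match text (2 of them) because the pattern has no groups.

['vm', 'msv']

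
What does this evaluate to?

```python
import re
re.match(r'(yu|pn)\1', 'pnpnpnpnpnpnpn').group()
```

'pnpn'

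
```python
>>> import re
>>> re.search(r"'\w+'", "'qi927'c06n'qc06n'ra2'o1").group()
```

"'qi927'"

Unlike `match`, `search` isn't anchored — it looks for the pattern anywhere in the string.
The match spans [0:7] → "'qi927'".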